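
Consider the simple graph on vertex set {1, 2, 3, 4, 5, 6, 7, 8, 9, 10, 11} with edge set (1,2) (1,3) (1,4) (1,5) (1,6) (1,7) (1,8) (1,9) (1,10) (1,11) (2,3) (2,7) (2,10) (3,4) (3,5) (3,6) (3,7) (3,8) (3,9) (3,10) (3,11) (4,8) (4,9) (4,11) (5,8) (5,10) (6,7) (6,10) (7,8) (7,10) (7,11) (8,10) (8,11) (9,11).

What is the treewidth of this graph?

A width-4 tree decomposition is:
Bags: B1 = {1, 3, 7, 8, 10}  B2 = {1, 3, 7, 8, 11}  B3 = {1, 2, 3, 7, 10}  B4 = {1, 3, 5, 8, 10}  B5 = {1, 3, 6, 7, 10}  B6 = {1, 3, 4, 8, 11}  B7 = {1, 3, 4, 9, 11}
Tree: B1–B2, B1–B3, B1–B4, B3–B5, B2–B6, B6–B7
Each bag holds 5 vertices, so the decomposition has width 4, which upper-bounds the treewidth. On the other hand G contains the 5-clique {1, 3, 4, 9, 11}. A clique must lie in a single bag of any decomposition, so no decomposition can have width below 4. Therefore the treewidth is 4.

4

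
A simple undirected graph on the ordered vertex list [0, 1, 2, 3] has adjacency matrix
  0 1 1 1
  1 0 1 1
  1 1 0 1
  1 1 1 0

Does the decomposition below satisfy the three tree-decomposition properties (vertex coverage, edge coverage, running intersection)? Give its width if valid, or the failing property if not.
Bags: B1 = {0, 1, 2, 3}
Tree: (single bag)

Every vertex of G appears in some bag (union = {0, 1, 2, 3}); every edge is covered by a bag; and for each vertex v the set of bags containing v is connected in the bag tree. The decomposition is therefore valid. The largest bag has 4 vertices, so the width is 3.

Yes; width 3.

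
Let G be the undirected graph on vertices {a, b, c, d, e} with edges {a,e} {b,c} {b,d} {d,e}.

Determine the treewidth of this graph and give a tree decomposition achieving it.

The largest bag has 2 vertices, giving width 1; this decomposition certifies tw(G) ≤ 1. Since G has at least one edge (e.g. c–b), it is not an edgeless graph, so tw(G) ≥ 1. Therefore the treewidth is 1.

Treewidth 1.
One such decomposition:
Bags: B1 = {b, c}  B2 = {b, d}  B3 = {d, e}  B4 = {a, e}
Tree: B1–B2, B2–B3, B3–B4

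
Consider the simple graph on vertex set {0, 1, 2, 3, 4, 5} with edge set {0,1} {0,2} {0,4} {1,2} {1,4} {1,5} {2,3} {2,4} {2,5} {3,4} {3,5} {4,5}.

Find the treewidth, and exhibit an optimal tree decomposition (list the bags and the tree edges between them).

Treewidth 3.
Bags: B1 = {2, 3, 4, 5}  B2 = {1, 2, 4, 5}  B3 = {0, 1, 2, 4}
Tree: B1–B2, B2–B3

The largest bag has 4 vertices, giving width 3; this decomposition certifies tw(G) ≤ 3. On the other hand G contains the 4-clique {0, 1, 2, 4}. A clique must lie in a single bag of any decomposition, so no decomposition can have width below 3. Therefore the treewidth is 3.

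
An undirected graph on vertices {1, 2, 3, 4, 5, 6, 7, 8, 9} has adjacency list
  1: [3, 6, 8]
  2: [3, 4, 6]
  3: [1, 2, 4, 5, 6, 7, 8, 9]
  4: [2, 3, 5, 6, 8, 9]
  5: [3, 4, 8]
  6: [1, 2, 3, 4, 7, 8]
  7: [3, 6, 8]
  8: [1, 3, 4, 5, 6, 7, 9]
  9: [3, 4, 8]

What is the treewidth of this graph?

3

A width-3 tree decomposition is:
Bags: B1 = {3, 6, 7, 8}  B2 = {3, 4, 6, 8}  B3 = {3, 4, 8, 9}  B4 = {1, 3, 6, 8}  B5 = {3, 4, 5, 8}  B6 = {2, 3, 4, 6}
Tree: B1–B2, B2–B3, B1–B4, B3–B5, B2–B6
Every bag has size at most 4, so the width is 4 − 1 = 3 and tw(G) ≤ 3. Conversely, {1, 3, 6, 8} is a clique of size 4, and the vertices of any clique must share a bag in every tree decomposition; so some bag has ≥ 4 vertices and tw(G) ≥ 3. Therefore the treewidth is 3.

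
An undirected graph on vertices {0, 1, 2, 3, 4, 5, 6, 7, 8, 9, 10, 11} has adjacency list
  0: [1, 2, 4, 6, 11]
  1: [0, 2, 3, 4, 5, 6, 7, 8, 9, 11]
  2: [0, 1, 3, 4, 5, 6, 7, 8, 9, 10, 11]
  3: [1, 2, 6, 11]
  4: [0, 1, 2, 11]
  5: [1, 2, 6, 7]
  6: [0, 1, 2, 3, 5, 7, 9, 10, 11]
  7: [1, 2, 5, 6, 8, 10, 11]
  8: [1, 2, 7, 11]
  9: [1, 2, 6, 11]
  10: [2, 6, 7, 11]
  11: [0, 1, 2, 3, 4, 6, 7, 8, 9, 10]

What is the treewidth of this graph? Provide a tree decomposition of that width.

Each bag holds 5 vertices, so the decomposition has width 4, which upper-bounds the treewidth. On the other hand G contains the 5-clique {1, 2, 7, 8, 11}. A clique must lie in a single bag of any decomposition, so no decomposition can have width below 4. Hence tw(G) = 4 exactly.

Treewidth 4.
Bags: B1 = {1, 2, 6, 9, 11}  B2 = {1, 2, 6, 7, 11}  B3 = {0, 1, 2, 6, 11}  B4 = {1, 2, 7, 8, 11}  B5 = {2, 6, 7, 10, 11}  B6 = {1, 2, 5, 6, 7}  B7 = {0, 1, 2, 4, 11}  B8 = {1, 2, 3, 6, 11}
Tree: B1–B2, B1–B3, B2–B4, B2–B5, B2–B6, B3–B7, B3–B8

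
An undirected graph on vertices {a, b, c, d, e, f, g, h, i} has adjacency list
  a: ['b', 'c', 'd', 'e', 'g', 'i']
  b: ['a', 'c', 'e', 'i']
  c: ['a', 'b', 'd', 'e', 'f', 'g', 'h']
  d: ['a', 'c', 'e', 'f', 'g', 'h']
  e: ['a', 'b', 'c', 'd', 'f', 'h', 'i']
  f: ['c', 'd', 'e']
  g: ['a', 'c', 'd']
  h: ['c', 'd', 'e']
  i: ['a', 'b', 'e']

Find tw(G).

A width-3 tree decomposition is:
Bags: B1 = {a, b, c, e}  B2 = {a, c, d, e}  B3 = {a, c, d, g}  B4 = {c, d, e, f}  B5 = {c, d, e, h}  B6 = {a, b, e, i}
Tree: B1–B2, B2–B3, B2–B4, B2–B5, B1–B6
The largest bag has 4 vertices, giving width 3; this decomposition certifies tw(G) ≤ 3. Conversely, {a, c, d, g} is a clique of size 4, and the vertices of any clique must share a bag in every tree decomposition; so some bag has ≥ 4 vertices and tw(G) ≥ 3. Combining the bounds, tw(G) = 3.

3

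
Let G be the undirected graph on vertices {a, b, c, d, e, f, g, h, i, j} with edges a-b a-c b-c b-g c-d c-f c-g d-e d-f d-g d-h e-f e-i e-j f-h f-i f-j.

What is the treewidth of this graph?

A width-2 tree decomposition is:
Bags: B1 = {d, f, h}  B2 = {c, d, f}  B3 = {c, d, g}  B4 = {d, e, f}  B5 = {b, c, g}  B6 = {e, f, i}  B7 = {a, b, c}  B8 = {e, f, j}
Tree: B1–B2, B2–B3, B2–B4, B3–B5, B4–B6, B5–B7, B4–B8
Each bag holds 3 vertices, so the decomposition has width 2, which upper-bounds the treewidth. On the other hand G contains the 3-clique {c, d, g}. A clique must lie in a single bag of any decomposition, so no decomposition can have width below 2. Hence tw(G) = 2 exactly.

2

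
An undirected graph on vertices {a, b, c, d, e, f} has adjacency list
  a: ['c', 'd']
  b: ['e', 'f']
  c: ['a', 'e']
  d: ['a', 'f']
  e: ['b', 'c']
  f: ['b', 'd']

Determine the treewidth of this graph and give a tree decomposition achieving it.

Treewidth 2.
One such decomposition:
Bags: B1 = {a, d, f}  B2 = {a, b, f}  B3 = {a, b, e}  B4 = {a, c, e}
Tree: B1–B2, B2–B3, B3–B4

Every bag has size at most 3, so the width is 3 − 1 = 2 and tw(G) ≤ 2. Since a–d–f–b–e–c–a is a cycle in G, G is not acyclic. Forests are exactly the graphs of treewidth ≤ 1, so tw(G) ≥ 2. Hence tw(G) = 2 exactly.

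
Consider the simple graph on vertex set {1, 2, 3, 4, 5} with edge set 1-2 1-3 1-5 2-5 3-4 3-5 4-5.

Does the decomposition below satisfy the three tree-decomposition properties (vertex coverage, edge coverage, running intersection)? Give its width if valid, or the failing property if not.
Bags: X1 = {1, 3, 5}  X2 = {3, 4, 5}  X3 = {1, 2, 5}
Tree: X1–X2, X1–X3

Yes; width 2.

Every vertex of G appears in some bag (union = {1, 2, 3, 4, 5}); every edge is covered by a bag; and for each vertex v the set of bags containing v is connected in the bag tree. The decomposition is therefore valid. The largest bag has 3 vertices, so the width is 2.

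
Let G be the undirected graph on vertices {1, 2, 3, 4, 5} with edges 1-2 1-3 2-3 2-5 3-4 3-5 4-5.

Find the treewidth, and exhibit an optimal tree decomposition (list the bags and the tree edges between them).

Treewidth 2.
One optimal decomposition is:
Bags: B1 = {2, 3, 5}  B2 = {1, 2, 3}  B3 = {3, 4, 5}
Tree: B1–B2, B1–B3

Each bag holds 3 vertices, so the decomposition has width 2, which upper-bounds the treewidth. On the other hand G contains the 3-clique {1, 2, 3}. A clique must lie in a single bag of any decomposition, so no decomposition can have width below 2. Hence tw(G) = 2 exactly.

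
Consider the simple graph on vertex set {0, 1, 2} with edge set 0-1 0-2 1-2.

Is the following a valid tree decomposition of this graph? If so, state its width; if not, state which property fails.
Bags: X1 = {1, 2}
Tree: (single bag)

No — vertex 0 appears in no bag.

A tree decomposition must satisfy three properties: every vertex lies in some bag; for every edge, both endpoints lie together in some bag; and for every vertex, the bags containing it form a connected subtree. Here vertex 0 appears in no bag, so the decomposition is invalid.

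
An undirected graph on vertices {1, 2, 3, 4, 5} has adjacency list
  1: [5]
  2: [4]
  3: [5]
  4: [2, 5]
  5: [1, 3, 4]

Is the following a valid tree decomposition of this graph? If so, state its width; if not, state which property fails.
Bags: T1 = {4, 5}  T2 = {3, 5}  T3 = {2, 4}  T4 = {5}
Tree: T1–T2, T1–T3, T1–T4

A tree decomposition must satisfy three properties: every vertex lies in some bag; for every edge, both endpoints lie together in some bag; and for every vertex, the bags containing it form a connected subtree. Here vertex 1 appears in no bag, so the decomposition is invalid.

No — vertex 1 appears in no bag.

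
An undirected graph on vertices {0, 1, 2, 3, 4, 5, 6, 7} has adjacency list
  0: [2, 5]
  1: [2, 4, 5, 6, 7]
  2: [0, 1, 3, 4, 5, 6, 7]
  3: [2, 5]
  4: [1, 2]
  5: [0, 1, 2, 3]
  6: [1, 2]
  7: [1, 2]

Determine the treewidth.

A width-2 tree decomposition is:
Bags: B1 = {1, 2, 7}  B2 = {1, 2, 5}  B3 = {1, 2, 6}  B4 = {1, 2, 4}  B5 = {2, 3, 5}  B6 = {0, 2, 5}
Tree: B1–B2, B1–B3, B2–B4, B2–B5, B2–B6
Each bag holds 3 vertices, so the decomposition has width 2, which upper-bounds the treewidth. Conversely, {0, 2, 5} is a clique of size 3, and the vertices of any clique must share a bag in every tree decomposition; so some bag has ≥ 3 vertices and tw(G) ≥ 2. Hence tw(G) = 2 exactly.

2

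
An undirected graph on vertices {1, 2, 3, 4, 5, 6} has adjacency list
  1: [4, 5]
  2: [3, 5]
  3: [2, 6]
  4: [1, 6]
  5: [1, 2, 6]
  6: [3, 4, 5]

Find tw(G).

2

A width-2 tree decomposition is:
Bags: B1 = {2, 3, 5}  B2 = {3, 5, 6}  B3 = {1, 5, 6}  B4 = {1, 4, 6}
Tree: B1–B2, B2–B3, B3–B4
Each bag holds 3 vertices, so the decomposition has width 2, which upper-bounds the treewidth. For the lower bound, G contains the cycle 2–3–6–5–2, so G is not a forest; only forests have treewidth ≤ 1, hence tw(G) ≥ 2. The upper and lower bounds meet at 2, so that is the treewidth.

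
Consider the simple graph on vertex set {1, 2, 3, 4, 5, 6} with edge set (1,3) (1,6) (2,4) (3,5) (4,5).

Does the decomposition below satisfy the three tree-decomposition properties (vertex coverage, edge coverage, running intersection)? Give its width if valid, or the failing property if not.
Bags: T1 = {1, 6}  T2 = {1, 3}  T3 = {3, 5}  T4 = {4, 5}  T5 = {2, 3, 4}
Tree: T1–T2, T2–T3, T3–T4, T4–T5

A tree decomposition must satisfy three properties: every vertex lies in some bag; for every edge, both endpoints lie together in some bag; and for every vertex, the bags containing it form a connected subtree. Here bags containing vertex 3 are not connected in the tree, so the decomposition is invalid.

No — bags containing vertex 3 are not connected in the tree.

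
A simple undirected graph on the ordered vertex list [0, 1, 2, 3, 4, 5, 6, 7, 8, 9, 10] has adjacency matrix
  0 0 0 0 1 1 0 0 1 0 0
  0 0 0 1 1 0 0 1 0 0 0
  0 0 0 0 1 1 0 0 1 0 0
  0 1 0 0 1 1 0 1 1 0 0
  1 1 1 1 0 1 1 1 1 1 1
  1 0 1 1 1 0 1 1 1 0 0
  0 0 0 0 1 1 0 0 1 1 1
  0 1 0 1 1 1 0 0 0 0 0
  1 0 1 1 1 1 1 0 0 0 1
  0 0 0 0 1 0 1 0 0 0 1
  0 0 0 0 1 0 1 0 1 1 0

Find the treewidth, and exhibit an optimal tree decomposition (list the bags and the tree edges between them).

Treewidth 3.
Bags: B1 = {3, 4, 5, 8}  B2 = {4, 5, 6, 8}  B3 = {4, 6, 8, 10}  B4 = {3, 4, 5, 7}  B5 = {0, 4, 5, 8}  B6 = {1, 3, 4, 7}  B7 = {4, 6, 9, 10}  B8 = {2, 4, 5, 8}
Tree: B1–B2, B2–B3, B1–B4, B1–B5, B4–B6, B3–B7, B5–B8

Each bag holds 4 vertices, so the decomposition has width 3, which upper-bounds the treewidth. On the other hand G contains the 4-clique {1, 3, 4, 7}. A clique must lie in a single bag of any decomposition, so no decomposition can have width below 3. The upper and lower bounds meet at 3, so that is the treewidth.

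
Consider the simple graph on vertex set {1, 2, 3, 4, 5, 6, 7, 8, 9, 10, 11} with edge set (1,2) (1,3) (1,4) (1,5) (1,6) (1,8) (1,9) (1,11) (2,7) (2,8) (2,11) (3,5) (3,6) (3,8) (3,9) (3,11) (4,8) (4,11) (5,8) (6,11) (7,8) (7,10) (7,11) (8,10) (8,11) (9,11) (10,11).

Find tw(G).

3

A width-3 tree decomposition is:
Bags: B1 = {1, 2, 8, 11}  B2 = {2, 7, 8, 11}  B3 = {1, 3, 8, 11}  B4 = {1, 3, 5, 8}  B5 = {1, 3, 6, 11}  B6 = {7, 8, 10, 11}  B7 = {1, 4, 8, 11}  B8 = {1, 3, 9, 11}
Tree: B1–B2, B1–B3, B3–B4, B3–B5, B2–B6, B1–B7, B5–B8
Every bag has size at most 4, so the width is 4 − 1 = 3 and tw(G) ≤ 3. On the other hand G contains the 4-clique {1, 2, 8, 11}. A clique must lie in a single bag of any decomposition, so no decomposition can have width below 3. Combining the bounds, tw(G) = 3.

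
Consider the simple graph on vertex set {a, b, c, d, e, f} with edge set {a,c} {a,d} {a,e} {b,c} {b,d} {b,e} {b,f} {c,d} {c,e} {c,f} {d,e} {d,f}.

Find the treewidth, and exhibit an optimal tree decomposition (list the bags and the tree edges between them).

Treewidth 3.
One such decomposition:
Bags: B1 = {a, c, d, e}  B2 = {b, c, d, e}  B3 = {b, c, d, f}
Tree: B1–B2, B2–B3

Each bag holds 4 vertices, so the decomposition has width 3, which upper-bounds the treewidth. On the other hand G contains the 4-clique {a, c, d, e}. A clique must lie in a single bag of any decomposition, so no decomposition can have width below 3. Hence tw(G) = 3 exactly.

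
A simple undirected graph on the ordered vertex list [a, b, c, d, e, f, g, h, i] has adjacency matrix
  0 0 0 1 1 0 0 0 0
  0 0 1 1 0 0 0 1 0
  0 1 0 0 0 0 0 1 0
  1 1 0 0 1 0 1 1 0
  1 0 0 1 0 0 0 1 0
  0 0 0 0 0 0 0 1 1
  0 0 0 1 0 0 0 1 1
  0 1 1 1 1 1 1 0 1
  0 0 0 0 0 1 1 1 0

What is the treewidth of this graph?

2

A width-2 tree decomposition is:
Bags: B1 = {d, g, h}  B2 = {b, d, h}  B3 = {g, h, i}  B4 = {b, c, h}  B5 = {d, e, h}  B6 = {a, d, e}  B7 = {f, h, i}
Tree: B1–B2, B1–B3, B2–B4, B2–B5, B5–B6, B3–B7
Each bag holds 3 vertices, so the decomposition has width 2, which upper-bounds the treewidth. For the lower bound, the 3 vertices {d, g, h} are pairwise adjacent, and any tree decomposition puts a clique entirely inside one bag — forcing width ≥ 2. Hence tw(G) = 2 exactly.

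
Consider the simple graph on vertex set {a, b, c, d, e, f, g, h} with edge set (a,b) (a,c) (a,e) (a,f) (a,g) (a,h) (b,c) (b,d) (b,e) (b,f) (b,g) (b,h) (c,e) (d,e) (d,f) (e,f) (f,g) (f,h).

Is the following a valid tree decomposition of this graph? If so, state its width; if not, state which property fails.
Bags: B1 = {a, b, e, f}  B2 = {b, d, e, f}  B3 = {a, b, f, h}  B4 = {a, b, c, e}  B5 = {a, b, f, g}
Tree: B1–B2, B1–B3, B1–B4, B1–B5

Yes; width 3.

Vertex coverage: the bags together contain {a, b, c, d, e, f, g, h}, the full vertex set. Edge coverage: each edge of G has both endpoints in at least one bag. Running intersection: for every vertex, the bags containing it form a connected subtree. All three properties hold, so this is a valid tree decomposition of width max|bag| − 1 = 3, and hence tw(G) ≤ 3.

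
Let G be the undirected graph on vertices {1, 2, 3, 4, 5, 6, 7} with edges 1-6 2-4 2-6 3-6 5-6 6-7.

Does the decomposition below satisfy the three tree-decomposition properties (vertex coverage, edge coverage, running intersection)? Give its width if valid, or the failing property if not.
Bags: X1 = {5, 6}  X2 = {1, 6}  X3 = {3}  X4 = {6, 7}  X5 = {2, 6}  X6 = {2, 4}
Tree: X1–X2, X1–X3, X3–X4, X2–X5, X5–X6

A tree decomposition must satisfy three properties: every vertex lies in some bag; for every edge, both endpoints lie together in some bag; and for every vertex, the bags containing it form a connected subtree. Here edge (6,3) lies in no bag, so the decomposition is invalid.

No — edge (6,3) lies in no bag.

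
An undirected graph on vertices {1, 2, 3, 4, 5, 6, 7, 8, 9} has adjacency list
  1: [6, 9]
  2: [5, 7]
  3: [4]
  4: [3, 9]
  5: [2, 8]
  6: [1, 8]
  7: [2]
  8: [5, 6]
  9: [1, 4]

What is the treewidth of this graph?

A width-1 tree decomposition is:
Bags: B1 = {3, 4}  B2 = {4, 9}  B3 = {1, 9}  B4 = {1, 6}  B5 = {6, 8}  B6 = {5, 8}  B7 = {2, 5}  B8 = {2, 7}
Tree: B1–B2, B2–B3, B3–B4, B4–B5, B5–B6, B6–B7, B7–B8
The largest bag has 2 vertices, giving width 1; this decomposition certifies tw(G) ≤ 1. Since G has at least one edge (e.g. 3–4), it is not an edgeless graph, so tw(G) ≥ 1. Therefore the treewidth is 1.

1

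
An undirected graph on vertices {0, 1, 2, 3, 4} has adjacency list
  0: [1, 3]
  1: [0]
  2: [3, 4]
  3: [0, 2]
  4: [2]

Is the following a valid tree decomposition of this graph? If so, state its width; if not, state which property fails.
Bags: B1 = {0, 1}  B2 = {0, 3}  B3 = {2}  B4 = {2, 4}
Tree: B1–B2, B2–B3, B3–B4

A tree decomposition must satisfy three properties: every vertex lies in some bag; for every edge, both endpoints lie together in some bag; and for every vertex, the bags containing it form a connected subtree. Here edge (3,2) lies in no bag, so the decomposition is invalid.

No — edge (3,2) lies in no bag.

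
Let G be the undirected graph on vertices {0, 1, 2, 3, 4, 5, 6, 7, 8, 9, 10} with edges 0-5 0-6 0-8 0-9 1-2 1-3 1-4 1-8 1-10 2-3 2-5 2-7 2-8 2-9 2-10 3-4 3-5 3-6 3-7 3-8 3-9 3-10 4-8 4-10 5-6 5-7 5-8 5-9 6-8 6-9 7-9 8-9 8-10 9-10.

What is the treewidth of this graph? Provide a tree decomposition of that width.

The largest bag has 5 vertices, giving width 4; this decomposition certifies tw(G) ≤ 4. Conversely, {0, 5, 6, 8, 9} is a clique of size 5, and the vertices of any clique must share a bag in every tree decomposition; so some bag has ≥ 5 vertices and tw(G) ≥ 4. Hence tw(G) = 4 exactly.

Treewidth 4.
Bags: B1 = {2, 3, 8, 9, 10}  B2 = {2, 3, 5, 8, 9}  B3 = {1, 2, 3, 8, 10}  B4 = {2, 3, 5, 7, 9}  B5 = {3, 5, 6, 8, 9}  B6 = {0, 5, 6, 8, 9}  B7 = {1, 3, 4, 8, 10}
Tree: B1–B2, B1–B3, B2–B4, B2–B5, B5–B6, B3–B7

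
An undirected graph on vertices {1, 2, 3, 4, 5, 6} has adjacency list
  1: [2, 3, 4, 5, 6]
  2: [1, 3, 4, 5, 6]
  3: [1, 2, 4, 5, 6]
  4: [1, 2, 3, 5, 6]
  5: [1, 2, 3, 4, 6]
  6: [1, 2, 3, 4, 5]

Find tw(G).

A width-5 tree decomposition is:
Bags: B1 = {1, 2, 3, 4, 5, 6}
Tree: (single bag)
A single bag containing all 6 vertices is trivially a valid decomposition of width 5. On the other hand G contains the 6-clique {1, 2, 3, 4, 5, 6}. A clique must lie in a single bag of any decomposition, so no decomposition can have width below 5. Combining the bounds, tw(G) = 5.

5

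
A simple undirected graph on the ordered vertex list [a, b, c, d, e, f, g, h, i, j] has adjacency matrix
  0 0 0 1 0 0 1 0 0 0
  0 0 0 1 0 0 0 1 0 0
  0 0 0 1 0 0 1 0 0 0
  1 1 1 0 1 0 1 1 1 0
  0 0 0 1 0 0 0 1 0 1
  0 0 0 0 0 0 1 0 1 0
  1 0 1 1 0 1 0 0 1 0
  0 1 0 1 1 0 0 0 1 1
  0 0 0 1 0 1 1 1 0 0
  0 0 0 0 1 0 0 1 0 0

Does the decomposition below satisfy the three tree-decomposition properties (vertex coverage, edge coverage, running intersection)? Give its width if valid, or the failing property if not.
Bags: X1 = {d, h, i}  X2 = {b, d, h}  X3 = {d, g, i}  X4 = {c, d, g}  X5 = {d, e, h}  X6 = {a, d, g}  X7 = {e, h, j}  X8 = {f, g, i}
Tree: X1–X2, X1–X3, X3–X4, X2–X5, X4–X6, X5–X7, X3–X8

Yes; width 2.

Vertex coverage: the bags together contain {a, b, c, d, e, f, g, h, i, j}, the full vertex set. Edge coverage: each edge of G has both endpoints in at least one bag. Running intersection: for every vertex, the bags containing it form a connected subtree. All three properties hold, so this is a valid tree decomposition of width max|bag| − 1 = 2, and hence tw(G) ≤ 2.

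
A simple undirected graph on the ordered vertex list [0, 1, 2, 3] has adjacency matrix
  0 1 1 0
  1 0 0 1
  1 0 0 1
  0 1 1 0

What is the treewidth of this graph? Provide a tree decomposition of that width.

Treewidth 2.
One such decomposition:
Bags: B1 = {0, 1, 3}  B2 = {0, 2, 3}
Tree: B1–B2

Every bag has size at most 3, so the width is 3 − 1 = 2 and tw(G) ≤ 2. The edges 3–1–0–2–3 form a cycle, so G is not a tree and its treewidth is at least 2. Combining the bounds, tw(G) = 2.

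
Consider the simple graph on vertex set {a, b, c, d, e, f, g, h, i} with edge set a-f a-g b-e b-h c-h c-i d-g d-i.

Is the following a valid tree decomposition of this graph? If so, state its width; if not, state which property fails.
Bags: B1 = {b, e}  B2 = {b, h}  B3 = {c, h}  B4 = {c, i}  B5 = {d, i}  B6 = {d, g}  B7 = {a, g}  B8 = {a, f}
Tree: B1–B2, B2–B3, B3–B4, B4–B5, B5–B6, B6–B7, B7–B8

Every vertex of G appears in some bag (union = {a, b, c, d, e, f, g, h, i}); every edge is covered by a bag; and for each vertex v the set of bags containing v is connected in the bag tree. The decomposition is therefore valid. The largest bag has 2 vertices, so the width is 1.

Yes; width 1.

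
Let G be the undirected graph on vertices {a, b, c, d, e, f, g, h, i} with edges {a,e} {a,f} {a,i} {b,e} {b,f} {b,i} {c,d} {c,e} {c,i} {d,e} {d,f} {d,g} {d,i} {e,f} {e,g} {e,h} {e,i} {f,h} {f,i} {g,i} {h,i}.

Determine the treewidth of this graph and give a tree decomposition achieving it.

Every bag has size at most 4, so the width is 4 − 1 = 3 and tw(G) ≤ 3. On the other hand G contains the 4-clique {d, e, g, i}. A clique must lie in a single bag of any decomposition, so no decomposition can have width below 3. Therefore the treewidth is 3.

Treewidth 3.
Bags: B1 = {d, e, f, i}  B2 = {e, f, h, i}  B3 = {b, e, f, i}  B4 = {d, e, g, i}  B5 = {a, e, f, i}  B6 = {c, d, e, i}
Tree: B1–B2, B2–B3, B1–B4, B3–B5, B1–B6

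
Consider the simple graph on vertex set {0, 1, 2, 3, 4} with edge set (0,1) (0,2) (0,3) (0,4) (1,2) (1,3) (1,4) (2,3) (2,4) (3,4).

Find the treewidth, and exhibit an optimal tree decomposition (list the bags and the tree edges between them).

Treewidth 4.
One such decomposition:
Bags: B1 = {0, 1, 2, 3, 4}
Tree: (single bag)

With just one bag of size 5, the width is 5 − 1 = 4, so tw(G) ≤ 4. For the lower bound, the 5 vertices {0, 1, 2, 3, 4} are pairwise adjacent, and any tree decomposition puts a clique entirely inside one bag — forcing width ≥ 4. Therefore the treewidth is 4.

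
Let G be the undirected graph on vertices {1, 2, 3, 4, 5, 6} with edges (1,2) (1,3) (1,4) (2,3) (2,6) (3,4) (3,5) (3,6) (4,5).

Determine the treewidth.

A width-2 tree decomposition is:
Bags: B1 = {1, 3, 4}  B2 = {1, 2, 3}  B3 = {2, 3, 6}  B4 = {3, 4, 5}
Tree: B1–B2, B2–B3, B1–B4
Each bag holds 3 vertices, so the decomposition has width 2, which upper-bounds the treewidth. On the other hand G contains the 3-clique {1, 2, 3}. A clique must lie in a single bag of any decomposition, so no decomposition can have width below 2. Combining the bounds, tw(G) = 2.

2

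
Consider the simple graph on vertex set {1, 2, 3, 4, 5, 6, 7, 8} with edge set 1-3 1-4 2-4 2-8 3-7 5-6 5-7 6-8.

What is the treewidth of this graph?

2

A width-2 tree decomposition is:
Bags: B1 = {2, 6, 8}  B2 = {2, 4, 6}  B3 = {1, 4, 6}  B4 = {1, 3, 6}  B5 = {3, 6, 7}  B6 = {5, 6, 7}
Tree: B1–B2, B2–B3, B3–B4, B4–B5, B5–B6
Each bag holds 3 vertices, so the decomposition has width 2, which upper-bounds the treewidth. For the lower bound, G contains the cycle 6–8–2–4–1–3–7–5–6, so G is not a forest; only forests have treewidth ≤ 1, hence tw(G) ≥ 2. Combining the bounds, tw(G) = 2.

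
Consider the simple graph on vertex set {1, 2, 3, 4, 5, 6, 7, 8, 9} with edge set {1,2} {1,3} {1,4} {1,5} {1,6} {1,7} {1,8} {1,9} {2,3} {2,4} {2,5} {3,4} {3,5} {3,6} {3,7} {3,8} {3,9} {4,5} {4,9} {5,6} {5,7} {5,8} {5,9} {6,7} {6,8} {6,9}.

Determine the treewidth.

A width-4 tree decomposition is:
Bags: B1 = {1, 3, 5, 6, 9}  B2 = {1, 3, 4, 5, 9}  B3 = {1, 3, 5, 6, 7}  B4 = {1, 3, 5, 6, 8}  B5 = {1, 2, 3, 4, 5}
Tree: B1–B2, B1–B3, B3–B4, B2–B5
The largest bag has 5 vertices, giving width 4; this decomposition certifies tw(G) ≤ 4. Conversely, {1, 2, 3, 4, 5} is a clique of size 5, and the vertices of any clique must share a bag in every tree decomposition; so some bag has ≥ 5 vertices and tw(G) ≥ 4. Therefore the treewidth is 4.

4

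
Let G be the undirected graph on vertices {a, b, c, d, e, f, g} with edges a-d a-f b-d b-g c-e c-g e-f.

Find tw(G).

2

A width-2 tree decomposition is:
Bags: B1 = {b, d, g}  B2 = {a, d, g}  B3 = {a, f, g}  B4 = {e, f, g}  B5 = {c, e, g}
Tree: B1–B2, B2–B3, B3–B4, B4–B5
Each bag holds 3 vertices, so the decomposition has width 2, which upper-bounds the treewidth. The edges g–b–d–a–f–e–c–g form a cycle, so G is not a tree and its treewidth is at least 2. The upper and lower bounds meet at 2, so that is the treewidth.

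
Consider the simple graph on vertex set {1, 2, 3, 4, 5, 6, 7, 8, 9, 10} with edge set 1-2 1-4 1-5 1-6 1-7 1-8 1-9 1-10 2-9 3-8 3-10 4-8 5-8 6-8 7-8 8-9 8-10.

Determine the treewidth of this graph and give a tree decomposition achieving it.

Every bag has size at most 3, so the width is 3 − 1 = 2 and tw(G) ≤ 2. For the lower bound, the 3 vertices {1, 4, 8} are pairwise adjacent, and any tree decomposition puts a clique entirely inside one bag — forcing width ≥ 2. Combining the bounds, tw(G) = 2.

Treewidth 2.
Bags: B1 = {1, 8, 10}  B2 = {1, 8, 9}  B3 = {1, 7, 8}  B4 = {1, 2, 9}  B5 = {1, 5, 8}  B6 = {1, 4, 8}  B7 = {3, 8, 10}  B8 = {1, 6, 8}
Tree: B1–B2, B1–B3, B2–B4, B3–B5, B5–B6, B1–B7, B5–B8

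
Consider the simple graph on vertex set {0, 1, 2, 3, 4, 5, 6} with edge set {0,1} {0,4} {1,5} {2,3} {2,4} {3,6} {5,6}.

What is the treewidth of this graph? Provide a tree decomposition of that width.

Treewidth 2.
One such decomposition:
Bags: B1 = {3, 5, 6}  B2 = {1, 3, 5}  B3 = {0, 1, 3}  B4 = {0, 3, 4}  B5 = {2, 3, 4}
Tree: B1–B2, B2–B3, B3–B4, B4–B5

The largest bag has 3 vertices, giving width 2; this decomposition certifies tw(G) ≤ 2. For the lower bound, G contains the cycle 3–6–5–1–0–4–2–3, so G is not a forest; only forests have treewidth ≤ 1, hence tw(G) ≥ 2. Therefore the treewidth is 2.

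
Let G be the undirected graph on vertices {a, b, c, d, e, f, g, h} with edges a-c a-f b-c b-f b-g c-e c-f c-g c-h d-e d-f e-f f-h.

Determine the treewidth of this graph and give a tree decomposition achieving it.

Each bag holds 3 vertices, so the decomposition has width 2, which upper-bounds the treewidth. On the other hand G contains the 3-clique {b, c, g}. A clique must lie in a single bag of any decomposition, so no decomposition can have width below 2. The upper and lower bounds meet at 2, so that is the treewidth.

Treewidth 2.
Bags: B1 = {c, e, f}  B2 = {b, c, f}  B3 = {d, e, f}  B4 = {a, c, f}  B5 = {b, c, g}  B6 = {c, f, h}
Tree: B1–B2, B1–B3, B2–B4, B2–B5, B4–B6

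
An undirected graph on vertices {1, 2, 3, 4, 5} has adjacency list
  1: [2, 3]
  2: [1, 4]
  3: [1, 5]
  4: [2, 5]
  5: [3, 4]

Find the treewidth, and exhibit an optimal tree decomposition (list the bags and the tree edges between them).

Every bag has size at most 3, so the width is 3 − 1 = 2 and tw(G) ≤ 2. For the lower bound, G contains the cycle 2–1–3–5–4–2, so G is not a forest; only forests have treewidth ≤ 1, hence tw(G) ≥ 2. Hence tw(G) = 2 exactly.

Treewidth 2.
One optimal decomposition is:
Bags: B1 = {1, 2, 3}  B2 = {2, 3, 5}  B3 = {2, 4, 5}
Tree: B1–B2, B2–B3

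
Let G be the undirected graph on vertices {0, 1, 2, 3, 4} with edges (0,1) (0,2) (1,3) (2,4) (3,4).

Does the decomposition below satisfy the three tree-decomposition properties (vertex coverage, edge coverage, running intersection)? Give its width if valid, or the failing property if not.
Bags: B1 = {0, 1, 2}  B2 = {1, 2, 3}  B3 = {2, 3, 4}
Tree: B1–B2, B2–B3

Yes; width 2.

Vertex coverage: the bags together contain {0, 1, 2, 3, 4}, the full vertex set. Edge coverage: each edge of G has both endpoints in at least one bag. Running intersection: for every vertex, the bags containing it form a connected subtree. All three properties hold, so this is a valid tree decomposition of width max|bag| − 1 = 2, and hence tw(G) ≤ 2.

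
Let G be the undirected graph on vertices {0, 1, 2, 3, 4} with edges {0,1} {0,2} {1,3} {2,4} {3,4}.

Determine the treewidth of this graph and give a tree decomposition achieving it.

Treewidth 2.
One optimal decomposition is:
Bags: B1 = {2, 3, 4}  B2 = {1, 2, 3}  B3 = {0, 1, 2}
Tree: B1–B2, B2–B3

Every bag has size at most 3, so the width is 3 − 1 = 2 and tw(G) ≤ 2. For the lower bound, G contains the cycle 2–4–3–1–0–2, so G is not a forest; only forests have treewidth ≤ 1, hence tw(G) ≥ 2. The upper and lower bounds meet at 2, so that is the treewidth.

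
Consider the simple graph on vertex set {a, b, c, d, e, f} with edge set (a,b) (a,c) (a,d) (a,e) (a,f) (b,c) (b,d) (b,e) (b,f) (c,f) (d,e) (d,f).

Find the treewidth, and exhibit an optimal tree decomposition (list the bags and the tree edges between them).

The largest bag has 4 vertices, giving width 3; this decomposition certifies tw(G) ≤ 3. For the lower bound, the 4 vertices {a, b, d, e} are pairwise adjacent, and any tree decomposition puts a clique entirely inside one bag — forcing width ≥ 3. Hence tw(G) = 3 exactly.

Treewidth 3.
One such decomposition:
Bags: B1 = {a, b, c, f}  B2 = {a, b, d, f}  B3 = {a, b, d, e}
Tree: B1–B2, B2–B3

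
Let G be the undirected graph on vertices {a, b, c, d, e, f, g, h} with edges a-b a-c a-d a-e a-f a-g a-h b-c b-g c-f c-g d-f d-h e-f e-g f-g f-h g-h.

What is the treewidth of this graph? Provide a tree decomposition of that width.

Every bag has size at most 4, so the width is 4 − 1 = 3 and tw(G) ≤ 3. For the lower bound, the 4 vertices {a, d, f, h} are pairwise adjacent, and any tree decomposition puts a clique entirely inside one bag — forcing width ≥ 3. Combining the bounds, tw(G) = 3.

Treewidth 3.
One such decomposition:
Bags: B1 = {a, b, c, g}  B2 = {a, c, f, g}  B3 = {a, e, f, g}  B4 = {a, f, g, h}  B5 = {a, d, f, h}
Tree: B1–B2, B2–B3, B2–B4, B4–B5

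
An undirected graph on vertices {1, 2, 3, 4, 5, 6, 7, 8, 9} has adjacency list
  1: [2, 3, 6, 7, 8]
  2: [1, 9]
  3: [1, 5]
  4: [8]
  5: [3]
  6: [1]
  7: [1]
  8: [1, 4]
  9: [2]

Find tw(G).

1

A width-1 tree decomposition is:
Bags: B1 = {4, 8}  B2 = {1, 8}  B3 = {1, 2}  B4 = {1, 3}  B5 = {3, 5}  B6 = {1, 6}  B7 = {2, 9}  B8 = {1, 7}
Tree: B1–B2, B2–B3, B3–B4, B4–B5, B3–B6, B3–B7, B4–B8
The largest bag has 2 vertices, giving width 1; this decomposition certifies tw(G) ≤ 1. Since G has at least one edge (e.g. 4–8), it is not an edgeless graph, so tw(G) ≥ 1. Combining the bounds, tw(G) = 1.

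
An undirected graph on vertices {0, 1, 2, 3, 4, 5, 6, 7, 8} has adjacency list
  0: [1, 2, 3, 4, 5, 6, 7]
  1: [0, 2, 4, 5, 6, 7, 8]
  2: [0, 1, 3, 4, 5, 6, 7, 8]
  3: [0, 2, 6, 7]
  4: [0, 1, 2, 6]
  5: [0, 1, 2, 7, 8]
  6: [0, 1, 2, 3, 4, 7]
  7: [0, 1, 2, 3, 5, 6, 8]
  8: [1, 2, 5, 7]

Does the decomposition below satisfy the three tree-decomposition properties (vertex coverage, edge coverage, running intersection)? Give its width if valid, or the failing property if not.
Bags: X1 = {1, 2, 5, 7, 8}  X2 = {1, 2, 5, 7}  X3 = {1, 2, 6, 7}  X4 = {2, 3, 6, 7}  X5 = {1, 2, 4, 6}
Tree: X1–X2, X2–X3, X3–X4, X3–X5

A tree decomposition must satisfy three properties: every vertex lies in some bag; for every edge, both endpoints lie together in some bag; and for every vertex, the bags containing it form a connected subtree. Here vertex 0 appears in no bag, so the decomposition is invalid.

No — vertex 0 appears in no bag.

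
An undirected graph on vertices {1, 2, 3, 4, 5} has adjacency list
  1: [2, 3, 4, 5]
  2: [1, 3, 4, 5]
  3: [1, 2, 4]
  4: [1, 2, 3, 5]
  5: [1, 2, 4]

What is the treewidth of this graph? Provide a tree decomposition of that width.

The largest bag has 4 vertices, giving width 3; this decomposition certifies tw(G) ≤ 3. For the lower bound, the 4 vertices {1, 2, 3, 4} are pairwise adjacent, and any tree decomposition puts a clique entirely inside one bag — forcing width ≥ 3. Therefore the treewidth is 3.

Treewidth 3.
One optimal decomposition is:
Bags: B1 = {1, 2, 4, 5}  B2 = {1, 2, 3, 4}
Tree: B1–B2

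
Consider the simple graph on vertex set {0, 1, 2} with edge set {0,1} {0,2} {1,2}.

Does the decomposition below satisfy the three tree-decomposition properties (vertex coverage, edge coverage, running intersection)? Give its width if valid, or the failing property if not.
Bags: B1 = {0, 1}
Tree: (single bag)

No — vertex 2 appears in no bag.

A tree decomposition must satisfy three properties: every vertex lies in some bag; for every edge, both endpoints lie together in some bag; and for every vertex, the bags containing it form a connected subtree. Here vertex 2 appears in no bag, so the decomposition is invalid.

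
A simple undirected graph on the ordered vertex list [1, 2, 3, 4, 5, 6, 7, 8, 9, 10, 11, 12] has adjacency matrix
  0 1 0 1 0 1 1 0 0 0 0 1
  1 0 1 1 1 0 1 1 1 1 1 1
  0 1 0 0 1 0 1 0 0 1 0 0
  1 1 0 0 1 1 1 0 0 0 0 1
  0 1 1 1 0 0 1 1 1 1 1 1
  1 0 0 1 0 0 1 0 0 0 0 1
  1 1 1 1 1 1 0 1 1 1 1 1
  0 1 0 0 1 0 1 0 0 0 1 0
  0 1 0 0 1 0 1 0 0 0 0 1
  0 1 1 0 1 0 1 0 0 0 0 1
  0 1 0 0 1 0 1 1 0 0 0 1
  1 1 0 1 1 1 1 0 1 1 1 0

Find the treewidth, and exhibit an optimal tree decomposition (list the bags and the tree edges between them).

Treewidth 4.
Bags: B1 = {2, 4, 5, 7, 12}  B2 = {1, 2, 4, 7, 12}  B3 = {2, 5, 7, 9, 12}  B4 = {1, 4, 6, 7, 12}  B5 = {2, 5, 7, 10, 12}  B6 = {2, 5, 7, 11, 12}  B7 = {2, 3, 5, 7, 10}  B8 = {2, 5, 7, 8, 11}
Tree: B1–B2, B1–B3, B2–B4, B3–B5, B3–B6, B5–B7, B6–B8

The largest bag has 5 vertices, giving width 4; this decomposition certifies tw(G) ≤ 4. Conversely, {1, 2, 4, 7, 12} is a clique of size 5, and the vertices of any clique must share a bag in every tree decomposition; so some bag has ≥ 5 vertices and tw(G) ≥ 4. Combining the bounds, tw(G) = 4.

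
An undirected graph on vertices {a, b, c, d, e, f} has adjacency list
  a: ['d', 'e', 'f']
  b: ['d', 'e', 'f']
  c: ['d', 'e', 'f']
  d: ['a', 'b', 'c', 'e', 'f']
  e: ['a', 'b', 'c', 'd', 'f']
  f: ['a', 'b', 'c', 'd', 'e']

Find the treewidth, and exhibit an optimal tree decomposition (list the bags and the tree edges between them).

Treewidth 3.
One such decomposition:
Bags: B1 = {a, d, e, f}  B2 = {c, d, e, f}  B3 = {b, d, e, f}
Tree: B1–B2, B2–B3

The largest bag has 4 vertices, giving width 3; this decomposition certifies tw(G) ≤ 3. Conversely, {c, d, e, f} is a clique of size 4, and the vertices of any clique must share a bag in every tree decomposition; so some bag has ≥ 4 vertices and tw(G) ≥ 3. Therefore the treewidth is 3.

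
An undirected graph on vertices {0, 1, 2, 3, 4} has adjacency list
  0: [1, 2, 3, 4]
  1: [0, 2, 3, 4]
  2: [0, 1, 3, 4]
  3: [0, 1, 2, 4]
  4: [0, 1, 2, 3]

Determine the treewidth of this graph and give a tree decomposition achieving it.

Treewidth 4.
One optimal decomposition is:
Bags: B1 = {0, 1, 2, 3, 4}
Tree: (single bag)

With just one bag of size 5, the width is 5 − 1 = 4, so tw(G) ≤ 4. For the lower bound, the 5 vertices {0, 1, 2, 3, 4} are pairwise adjacent, and any tree decomposition puts a clique entirely inside one bag — forcing width ≥ 4. Therefore the treewidth is 4.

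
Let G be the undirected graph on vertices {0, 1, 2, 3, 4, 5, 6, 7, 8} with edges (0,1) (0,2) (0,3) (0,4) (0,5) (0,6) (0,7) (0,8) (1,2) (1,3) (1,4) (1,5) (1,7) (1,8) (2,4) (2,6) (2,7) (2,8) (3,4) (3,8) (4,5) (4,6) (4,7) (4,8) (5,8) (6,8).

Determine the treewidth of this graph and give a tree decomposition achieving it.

Treewidth 4.
One optimal decomposition is:
Bags: B1 = {0, 1, 2, 4, 7}  B2 = {0, 1, 2, 4, 8}  B3 = {0, 1, 3, 4, 8}  B4 = {0, 2, 4, 6, 8}  B5 = {0, 1, 4, 5, 8}
Tree: B1–B2, B2–B3, B2–B4, B2–B5

Every bag has size at most 5, so the width is 5 − 1 = 4 and tw(G) ≤ 4. For the lower bound, the 5 vertices {0, 1, 2, 4, 8} are pairwise adjacent, and any tree decomposition puts a clique entirely inside one bag — forcing width ≥ 4. Hence tw(G) = 4 exactly.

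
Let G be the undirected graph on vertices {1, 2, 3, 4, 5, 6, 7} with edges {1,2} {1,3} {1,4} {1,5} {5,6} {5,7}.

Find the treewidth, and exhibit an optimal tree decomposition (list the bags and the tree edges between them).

The largest bag has 2 vertices, giving width 1; this decomposition certifies tw(G) ≤ 1. G has an edge, so its treewidth is at least 1. Therefore the treewidth is 1.

Treewidth 1.
One such decomposition:
Bags: B1 = {1, 4}  B2 = {1, 3}  B3 = {1, 5}  B4 = {5, 6}  B5 = {5, 7}  B6 = {1, 2}
Tree: B1–B2, B2–B3, B3–B4, B3–B5, B3–B6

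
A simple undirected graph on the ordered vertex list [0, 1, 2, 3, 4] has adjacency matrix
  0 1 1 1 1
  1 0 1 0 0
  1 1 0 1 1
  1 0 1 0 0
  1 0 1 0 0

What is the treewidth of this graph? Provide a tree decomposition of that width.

Every bag has size at most 3, so the width is 3 − 1 = 2 and tw(G) ≤ 2. For the lower bound, the 3 vertices {0, 1, 2} are pairwise adjacent, and any tree decomposition puts a clique entirely inside one bag — forcing width ≥ 2. The upper and lower bounds meet at 2, so that is the treewidth.

Treewidth 2.
One such decomposition:
Bags: B1 = {0, 2, 3}  B2 = {0, 1, 2}  B3 = {0, 2, 4}
Tree: B1–B2, B2–B3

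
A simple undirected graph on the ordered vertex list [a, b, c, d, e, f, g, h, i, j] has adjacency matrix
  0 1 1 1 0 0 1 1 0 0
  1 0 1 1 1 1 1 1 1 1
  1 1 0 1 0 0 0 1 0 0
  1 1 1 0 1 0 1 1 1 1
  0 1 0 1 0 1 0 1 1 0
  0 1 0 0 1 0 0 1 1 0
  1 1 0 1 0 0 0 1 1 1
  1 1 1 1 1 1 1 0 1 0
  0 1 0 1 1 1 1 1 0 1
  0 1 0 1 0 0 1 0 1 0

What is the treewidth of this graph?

A width-4 tree decomposition is:
Bags: B1 = {b, d, e, h, i}  B2 = {b, d, g, h, i}  B3 = {a, b, d, g, h}  B4 = {b, d, g, i, j}  B5 = {b, e, f, h, i}  B6 = {a, b, c, d, h}
Tree: B1–B2, B2–B3, B2–B4, B1–B5, B3–B6
The largest bag has 5 vertices, giving width 4; this decomposition certifies tw(G) ≤ 4. Conversely, {b, d, g, i, j} is a clique of size 5, and the vertices of any clique must share a bag in every tree decomposition; so some bag has ≥ 5 vertices and tw(G) ≥ 4. Combining the bounds, tw(G) = 4.

4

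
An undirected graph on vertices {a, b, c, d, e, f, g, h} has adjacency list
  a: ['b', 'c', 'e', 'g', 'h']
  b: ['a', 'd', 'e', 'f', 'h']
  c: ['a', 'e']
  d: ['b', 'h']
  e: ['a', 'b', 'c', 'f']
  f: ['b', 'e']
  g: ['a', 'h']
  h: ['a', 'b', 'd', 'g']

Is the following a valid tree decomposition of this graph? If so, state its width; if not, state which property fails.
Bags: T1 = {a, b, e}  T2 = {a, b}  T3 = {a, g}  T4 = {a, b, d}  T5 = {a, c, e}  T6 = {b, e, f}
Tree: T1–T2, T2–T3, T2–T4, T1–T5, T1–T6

A tree decomposition must satisfy three properties: every vertex lies in some bag; for every edge, both endpoints lie together in some bag; and for every vertex, the bags containing it form a connected subtree. Here vertex h appears in no bag, so the decomposition is invalid.

No — vertex h appears in no bag.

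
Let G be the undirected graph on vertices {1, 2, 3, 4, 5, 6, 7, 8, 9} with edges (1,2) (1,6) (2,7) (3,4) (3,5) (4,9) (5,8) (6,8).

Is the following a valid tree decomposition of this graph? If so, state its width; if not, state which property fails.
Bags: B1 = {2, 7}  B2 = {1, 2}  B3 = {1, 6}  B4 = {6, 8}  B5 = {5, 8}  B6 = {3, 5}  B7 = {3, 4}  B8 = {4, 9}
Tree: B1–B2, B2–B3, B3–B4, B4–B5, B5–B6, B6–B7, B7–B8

Every vertex of G appears in some bag (union = {1, 2, 3, 4, 5, 6, 7, 8, 9}); every edge is covered by a bag; and for each vertex v the set of bags containing v is connected in the bag tree. The decomposition is therefore valid. The largest bag has 2 vertices, so the width is 1.

Yes; width 1.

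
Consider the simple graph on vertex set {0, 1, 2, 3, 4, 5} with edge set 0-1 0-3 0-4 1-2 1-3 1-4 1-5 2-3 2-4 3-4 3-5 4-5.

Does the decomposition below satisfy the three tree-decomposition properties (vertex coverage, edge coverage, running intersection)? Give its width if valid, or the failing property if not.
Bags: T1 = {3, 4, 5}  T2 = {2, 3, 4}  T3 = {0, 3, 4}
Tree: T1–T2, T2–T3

A tree decomposition must satisfy three properties: every vertex lies in some bag; for every edge, both endpoints lie together in some bag; and for every vertex, the bags containing it form a connected subtree. Here vertex 1 appears in no bag, so the decomposition is invalid.

No — vertex 1 appears in no bag.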